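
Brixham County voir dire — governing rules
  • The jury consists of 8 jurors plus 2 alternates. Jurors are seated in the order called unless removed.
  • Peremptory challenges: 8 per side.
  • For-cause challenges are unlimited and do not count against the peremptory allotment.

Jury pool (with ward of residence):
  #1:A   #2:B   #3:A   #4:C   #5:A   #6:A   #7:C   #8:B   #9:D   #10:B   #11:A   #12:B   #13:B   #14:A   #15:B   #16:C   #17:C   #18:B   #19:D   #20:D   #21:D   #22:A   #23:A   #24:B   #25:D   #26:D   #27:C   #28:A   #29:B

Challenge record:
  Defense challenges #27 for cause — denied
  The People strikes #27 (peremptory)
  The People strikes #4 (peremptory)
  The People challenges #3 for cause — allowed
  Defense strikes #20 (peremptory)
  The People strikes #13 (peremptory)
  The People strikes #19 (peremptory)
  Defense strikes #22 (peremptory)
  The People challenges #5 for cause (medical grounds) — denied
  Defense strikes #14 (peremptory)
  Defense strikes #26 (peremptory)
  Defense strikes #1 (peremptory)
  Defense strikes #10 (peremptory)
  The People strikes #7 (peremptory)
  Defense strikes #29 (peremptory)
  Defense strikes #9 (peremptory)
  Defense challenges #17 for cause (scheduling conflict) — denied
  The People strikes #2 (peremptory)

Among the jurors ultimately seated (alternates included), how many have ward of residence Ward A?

Removed: #1, #2, #3, #4, #7, #9, #10, #13, #14, #19, #20, #22, #26, #27, #29.
Seated (10 incl. alternates): #5, #6, #8, #11, #12, #15, #16, #17, #18, #21.
Of those, in Ward A: #5, #6, #11 → 3.

3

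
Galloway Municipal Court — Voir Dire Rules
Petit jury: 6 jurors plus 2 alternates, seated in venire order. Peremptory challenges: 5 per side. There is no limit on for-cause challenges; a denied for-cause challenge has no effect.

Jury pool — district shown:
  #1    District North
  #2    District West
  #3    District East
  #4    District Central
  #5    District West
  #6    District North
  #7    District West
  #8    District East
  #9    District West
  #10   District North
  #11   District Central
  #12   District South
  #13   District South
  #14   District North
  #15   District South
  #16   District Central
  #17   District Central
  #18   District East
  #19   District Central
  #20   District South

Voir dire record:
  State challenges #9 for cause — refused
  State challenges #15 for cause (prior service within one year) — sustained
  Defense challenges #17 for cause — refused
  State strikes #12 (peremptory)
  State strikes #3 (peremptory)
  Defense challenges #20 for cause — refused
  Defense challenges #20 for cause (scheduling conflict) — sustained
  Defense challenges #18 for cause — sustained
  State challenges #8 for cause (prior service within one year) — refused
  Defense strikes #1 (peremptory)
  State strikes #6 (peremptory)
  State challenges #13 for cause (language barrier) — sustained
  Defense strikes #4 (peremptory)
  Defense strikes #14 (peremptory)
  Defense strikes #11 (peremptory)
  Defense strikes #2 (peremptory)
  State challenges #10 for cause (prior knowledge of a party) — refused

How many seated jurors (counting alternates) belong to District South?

Removed: #1, #2, #3, #4, #6, #11, #12, #13, #14, #15, #18, #20.
Seated (8 incl. alternates): #5, #7, #8, #9, #10, #16, #17, #19.
None of those are in District South → 0.

0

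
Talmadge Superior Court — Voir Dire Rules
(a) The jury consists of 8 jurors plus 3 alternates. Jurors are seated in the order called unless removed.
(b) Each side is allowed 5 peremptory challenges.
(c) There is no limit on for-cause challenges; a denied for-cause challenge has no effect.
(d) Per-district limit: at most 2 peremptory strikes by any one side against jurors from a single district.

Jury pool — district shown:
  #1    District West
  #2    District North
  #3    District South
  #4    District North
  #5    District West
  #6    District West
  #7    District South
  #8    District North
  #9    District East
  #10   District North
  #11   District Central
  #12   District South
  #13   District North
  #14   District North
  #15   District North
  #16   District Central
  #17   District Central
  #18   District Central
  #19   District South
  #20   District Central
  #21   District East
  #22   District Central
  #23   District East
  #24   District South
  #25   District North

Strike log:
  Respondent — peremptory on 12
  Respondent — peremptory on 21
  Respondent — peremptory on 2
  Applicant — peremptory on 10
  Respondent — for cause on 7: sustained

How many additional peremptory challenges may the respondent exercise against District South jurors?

1

Respondent peremptories so far: #12, #21, #2 — 3 of 5 used, 2 left overall.
Against District South: #12 — 1 used; per-district cap 2 leaves 1.
Binding limit: min(2, 1) = 1.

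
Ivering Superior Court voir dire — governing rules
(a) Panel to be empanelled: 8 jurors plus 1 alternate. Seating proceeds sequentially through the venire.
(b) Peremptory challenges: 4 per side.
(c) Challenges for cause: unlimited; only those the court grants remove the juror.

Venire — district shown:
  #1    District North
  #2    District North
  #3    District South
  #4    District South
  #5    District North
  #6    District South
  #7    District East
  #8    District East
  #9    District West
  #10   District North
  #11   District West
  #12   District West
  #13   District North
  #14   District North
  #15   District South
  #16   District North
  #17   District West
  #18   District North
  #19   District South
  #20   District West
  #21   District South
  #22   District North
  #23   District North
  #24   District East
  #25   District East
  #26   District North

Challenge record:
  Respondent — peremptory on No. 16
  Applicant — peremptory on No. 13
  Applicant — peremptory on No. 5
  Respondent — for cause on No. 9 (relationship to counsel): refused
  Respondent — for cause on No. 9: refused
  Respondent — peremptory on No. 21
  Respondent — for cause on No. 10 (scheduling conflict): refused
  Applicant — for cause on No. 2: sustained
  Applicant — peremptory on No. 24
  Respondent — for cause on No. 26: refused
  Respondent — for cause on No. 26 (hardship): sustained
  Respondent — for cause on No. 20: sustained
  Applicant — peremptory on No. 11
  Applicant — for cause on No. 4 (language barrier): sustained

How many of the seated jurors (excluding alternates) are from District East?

Removed: #2, #4, #5, #11, #13, #16, #20, #21, #24, #26.
Seated jurors 1–8: #1, #3, #6, #7, #8, #9, #10, #12 (alternates #14 not counted).
Of those, in District East: #7, #8 → 2.

2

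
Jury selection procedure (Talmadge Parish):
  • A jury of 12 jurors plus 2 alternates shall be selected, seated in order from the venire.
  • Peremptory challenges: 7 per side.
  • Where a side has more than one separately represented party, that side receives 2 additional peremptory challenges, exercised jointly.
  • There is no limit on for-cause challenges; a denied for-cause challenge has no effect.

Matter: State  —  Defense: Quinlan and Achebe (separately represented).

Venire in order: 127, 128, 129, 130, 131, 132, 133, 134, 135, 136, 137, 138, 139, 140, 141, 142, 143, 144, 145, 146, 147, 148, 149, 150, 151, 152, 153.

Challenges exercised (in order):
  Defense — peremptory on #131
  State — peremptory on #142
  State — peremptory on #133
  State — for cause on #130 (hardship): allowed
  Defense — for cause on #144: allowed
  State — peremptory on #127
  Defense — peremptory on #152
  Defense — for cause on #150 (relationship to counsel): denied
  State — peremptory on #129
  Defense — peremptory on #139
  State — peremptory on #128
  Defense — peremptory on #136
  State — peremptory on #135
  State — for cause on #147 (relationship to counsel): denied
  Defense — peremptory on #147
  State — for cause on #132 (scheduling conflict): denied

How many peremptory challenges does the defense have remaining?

Defense allotment: 7 base + 2 multi-party = 9.
Defense peremptories used: #131, #152, #139, #136, #147 — 5 (for-cause on #144, #150 don't count).
Remaining: 9 − 5 = 4.

4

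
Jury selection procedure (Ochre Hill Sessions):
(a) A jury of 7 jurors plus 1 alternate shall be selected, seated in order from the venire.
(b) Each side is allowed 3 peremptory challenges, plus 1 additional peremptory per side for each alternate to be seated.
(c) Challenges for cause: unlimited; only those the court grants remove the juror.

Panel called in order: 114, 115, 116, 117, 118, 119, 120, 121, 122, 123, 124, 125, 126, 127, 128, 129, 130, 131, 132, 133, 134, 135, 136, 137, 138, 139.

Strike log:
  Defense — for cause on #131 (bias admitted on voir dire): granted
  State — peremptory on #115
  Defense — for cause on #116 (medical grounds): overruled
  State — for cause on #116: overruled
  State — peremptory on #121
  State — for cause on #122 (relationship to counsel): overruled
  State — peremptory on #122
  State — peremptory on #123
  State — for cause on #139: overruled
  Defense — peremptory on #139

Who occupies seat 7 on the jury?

124

Removed: #115, #121, #122, #123, #131, #139. (#116 stays — for-cause denied.)
Seating in order: seats 1–7 → #114, #116, #117, #118, #119, #120, #124; alternates → #125.
So seat 7 is #124.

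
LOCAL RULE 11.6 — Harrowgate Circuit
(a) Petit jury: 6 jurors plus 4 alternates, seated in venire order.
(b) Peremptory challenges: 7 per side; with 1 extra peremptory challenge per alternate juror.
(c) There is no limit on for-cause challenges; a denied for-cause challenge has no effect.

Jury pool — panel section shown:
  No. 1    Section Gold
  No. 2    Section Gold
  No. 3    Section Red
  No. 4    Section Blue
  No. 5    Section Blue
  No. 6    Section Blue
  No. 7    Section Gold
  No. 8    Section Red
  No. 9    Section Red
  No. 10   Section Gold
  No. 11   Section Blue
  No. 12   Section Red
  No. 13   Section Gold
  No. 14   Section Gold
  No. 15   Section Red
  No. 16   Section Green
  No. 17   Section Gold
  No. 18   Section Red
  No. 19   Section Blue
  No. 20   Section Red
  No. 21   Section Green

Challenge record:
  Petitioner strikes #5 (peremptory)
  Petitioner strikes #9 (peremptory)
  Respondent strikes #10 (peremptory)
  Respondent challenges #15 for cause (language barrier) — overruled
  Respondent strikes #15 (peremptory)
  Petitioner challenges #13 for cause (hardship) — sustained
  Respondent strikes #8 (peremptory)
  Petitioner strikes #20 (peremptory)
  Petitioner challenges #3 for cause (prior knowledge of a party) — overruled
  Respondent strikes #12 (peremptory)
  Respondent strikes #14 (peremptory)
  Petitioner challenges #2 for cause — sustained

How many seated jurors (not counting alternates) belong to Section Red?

Removed: #2, #5, #8, #9, #10, #12, #13, #14, #15, #20.
Seated jurors 1–6: #1, #3, #4, #6, #7, #11 (alternates #16, #17, #18, #19 not counted).
Of those, in Section Red: #3 → 1.

1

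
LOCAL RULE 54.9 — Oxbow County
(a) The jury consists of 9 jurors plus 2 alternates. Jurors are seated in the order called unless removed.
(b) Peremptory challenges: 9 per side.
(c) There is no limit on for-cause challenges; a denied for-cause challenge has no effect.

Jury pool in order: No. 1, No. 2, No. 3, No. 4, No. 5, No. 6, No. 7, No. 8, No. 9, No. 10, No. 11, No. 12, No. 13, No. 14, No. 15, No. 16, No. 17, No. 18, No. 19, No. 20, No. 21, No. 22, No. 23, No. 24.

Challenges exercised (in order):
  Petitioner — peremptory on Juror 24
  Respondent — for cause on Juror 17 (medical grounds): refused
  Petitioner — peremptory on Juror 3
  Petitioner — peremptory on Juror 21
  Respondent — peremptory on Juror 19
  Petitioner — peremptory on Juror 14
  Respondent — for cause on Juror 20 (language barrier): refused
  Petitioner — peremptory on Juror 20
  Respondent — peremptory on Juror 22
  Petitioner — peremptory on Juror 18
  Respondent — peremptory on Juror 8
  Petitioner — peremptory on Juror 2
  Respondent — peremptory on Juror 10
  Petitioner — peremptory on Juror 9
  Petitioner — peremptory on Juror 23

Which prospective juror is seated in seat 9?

Removed: #2, #3, #8, #9, #10, #14, #18, #19, #20, #21, #22, #23, #24. (#17 stays — for-cause denied.)
Filling seats in venire order through position 9: #1, #4, #5, #6, #7, #11, #12, #13, #15.
So seat 9 is #15.

15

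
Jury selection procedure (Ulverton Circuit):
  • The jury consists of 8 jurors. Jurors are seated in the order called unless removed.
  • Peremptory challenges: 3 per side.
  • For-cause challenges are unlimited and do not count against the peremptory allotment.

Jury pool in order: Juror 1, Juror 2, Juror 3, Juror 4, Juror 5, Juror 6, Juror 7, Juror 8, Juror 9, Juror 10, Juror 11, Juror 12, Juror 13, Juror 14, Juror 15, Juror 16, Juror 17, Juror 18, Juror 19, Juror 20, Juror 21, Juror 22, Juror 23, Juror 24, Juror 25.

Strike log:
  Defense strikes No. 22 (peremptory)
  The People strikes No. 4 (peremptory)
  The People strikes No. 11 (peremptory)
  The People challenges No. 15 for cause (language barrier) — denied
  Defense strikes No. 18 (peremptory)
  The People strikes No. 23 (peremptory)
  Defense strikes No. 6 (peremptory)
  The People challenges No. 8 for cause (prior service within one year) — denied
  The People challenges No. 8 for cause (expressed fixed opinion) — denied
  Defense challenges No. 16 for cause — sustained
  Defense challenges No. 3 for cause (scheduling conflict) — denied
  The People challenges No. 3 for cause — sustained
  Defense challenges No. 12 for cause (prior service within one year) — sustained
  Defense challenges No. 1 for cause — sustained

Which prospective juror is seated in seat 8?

14

Removed: #1, #3, #4, #6, #11, #12, #16, #18, #22, #23. (#8, #15 stay — for-cause denied.)
Seating in order: seats 1–8 → #2, #5, #7, #8, #9, #10, #13, #14.
So seat 8 is #14.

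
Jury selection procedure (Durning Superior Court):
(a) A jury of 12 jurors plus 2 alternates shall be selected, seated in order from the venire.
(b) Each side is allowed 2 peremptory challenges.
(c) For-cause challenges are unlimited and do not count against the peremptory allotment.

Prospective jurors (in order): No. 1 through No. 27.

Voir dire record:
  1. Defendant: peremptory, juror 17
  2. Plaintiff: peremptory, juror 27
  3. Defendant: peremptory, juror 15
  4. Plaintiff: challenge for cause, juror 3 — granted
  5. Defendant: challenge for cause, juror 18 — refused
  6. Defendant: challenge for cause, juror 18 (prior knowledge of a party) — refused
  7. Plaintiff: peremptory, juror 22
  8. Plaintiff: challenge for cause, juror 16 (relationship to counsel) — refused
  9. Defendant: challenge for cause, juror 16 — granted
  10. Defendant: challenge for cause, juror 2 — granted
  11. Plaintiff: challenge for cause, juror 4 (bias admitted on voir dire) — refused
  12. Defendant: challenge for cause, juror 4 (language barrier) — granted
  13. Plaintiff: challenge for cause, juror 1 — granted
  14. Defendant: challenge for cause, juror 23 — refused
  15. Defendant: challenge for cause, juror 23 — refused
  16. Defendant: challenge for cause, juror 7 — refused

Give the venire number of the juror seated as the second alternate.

21

Removed: #1, #2, #3, #4, #15, #16, #17, #22, #27. (#7, #18, #23 stay — for-cause denied.)
Filling seats in venire order through position 14: #5, #6, #7, #8, #9, #10, #11, #12, #13, #14, #18, #19, #20, #21.
So alternate 2 is #21.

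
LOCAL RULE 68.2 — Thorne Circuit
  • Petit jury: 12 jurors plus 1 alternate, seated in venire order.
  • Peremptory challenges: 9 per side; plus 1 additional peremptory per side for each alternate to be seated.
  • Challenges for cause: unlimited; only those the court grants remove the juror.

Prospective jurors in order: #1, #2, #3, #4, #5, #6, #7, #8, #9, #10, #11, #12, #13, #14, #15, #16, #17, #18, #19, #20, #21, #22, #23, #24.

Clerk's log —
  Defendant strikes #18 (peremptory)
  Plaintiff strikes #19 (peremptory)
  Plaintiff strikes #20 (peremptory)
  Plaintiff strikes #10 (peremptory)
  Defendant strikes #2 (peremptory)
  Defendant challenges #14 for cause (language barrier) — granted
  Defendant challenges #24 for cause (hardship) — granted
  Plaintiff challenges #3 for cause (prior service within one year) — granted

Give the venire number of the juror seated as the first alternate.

Removed: #2, #3, #10, #14, #18, #19, #20, #24.
Seating in order: seats 1–12 → #1, #4, #5, #6, #7, #8, #9, #11, #12, #13, #15, #16; alternates → #17.
So alternate 1 is #17.

17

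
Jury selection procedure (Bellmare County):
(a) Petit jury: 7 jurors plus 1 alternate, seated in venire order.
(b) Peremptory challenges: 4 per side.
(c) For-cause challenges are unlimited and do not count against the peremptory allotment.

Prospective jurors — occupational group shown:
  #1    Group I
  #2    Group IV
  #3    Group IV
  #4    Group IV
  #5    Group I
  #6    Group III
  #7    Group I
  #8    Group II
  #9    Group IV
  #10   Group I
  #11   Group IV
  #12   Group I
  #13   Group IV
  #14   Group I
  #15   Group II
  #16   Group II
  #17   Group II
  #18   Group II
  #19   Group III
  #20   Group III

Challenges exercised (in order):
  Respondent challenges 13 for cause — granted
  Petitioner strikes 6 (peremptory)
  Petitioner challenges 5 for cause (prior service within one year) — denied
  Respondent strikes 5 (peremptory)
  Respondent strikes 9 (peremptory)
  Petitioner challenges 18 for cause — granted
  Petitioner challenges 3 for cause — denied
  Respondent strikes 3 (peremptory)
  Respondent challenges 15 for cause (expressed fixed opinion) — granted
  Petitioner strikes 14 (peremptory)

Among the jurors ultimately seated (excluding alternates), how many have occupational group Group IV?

3

Removed: #3, #5, #6, #9, #13, #14, #15, #18.
Seated jurors 1–7: #1, #2, #4, #7, #8, #10, #11 (alternates #12 not counted).
Of those, in Group IV: #2, #4, #11 → 3.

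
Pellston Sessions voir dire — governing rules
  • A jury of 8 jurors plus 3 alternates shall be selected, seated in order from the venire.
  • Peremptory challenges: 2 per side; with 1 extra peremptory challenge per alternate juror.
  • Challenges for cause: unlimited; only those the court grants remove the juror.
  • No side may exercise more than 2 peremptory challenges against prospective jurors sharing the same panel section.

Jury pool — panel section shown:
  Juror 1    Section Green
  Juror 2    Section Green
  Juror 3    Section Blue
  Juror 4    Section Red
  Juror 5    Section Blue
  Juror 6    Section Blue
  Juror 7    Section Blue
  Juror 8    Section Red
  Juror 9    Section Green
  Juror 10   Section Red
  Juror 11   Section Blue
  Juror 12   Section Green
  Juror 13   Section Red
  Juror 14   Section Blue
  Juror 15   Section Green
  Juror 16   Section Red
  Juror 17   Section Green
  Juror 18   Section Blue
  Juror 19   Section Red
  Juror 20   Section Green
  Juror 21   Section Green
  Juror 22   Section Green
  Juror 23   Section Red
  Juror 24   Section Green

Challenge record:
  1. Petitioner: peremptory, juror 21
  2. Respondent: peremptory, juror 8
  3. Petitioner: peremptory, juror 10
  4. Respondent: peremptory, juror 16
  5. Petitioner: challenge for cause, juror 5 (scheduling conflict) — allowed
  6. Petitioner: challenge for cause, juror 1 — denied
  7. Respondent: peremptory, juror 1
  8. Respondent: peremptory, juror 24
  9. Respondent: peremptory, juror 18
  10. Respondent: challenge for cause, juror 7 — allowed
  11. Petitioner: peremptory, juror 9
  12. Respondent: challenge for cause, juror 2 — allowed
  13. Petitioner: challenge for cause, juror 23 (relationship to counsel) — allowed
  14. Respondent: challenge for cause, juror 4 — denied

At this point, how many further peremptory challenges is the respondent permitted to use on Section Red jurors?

0

Respondent peremptories so far: #8, #16, #1, #24, #18 — 5 of 5 used, 0 left overall.
Against Section Red: #8, #16 — 2 used; per-section cap 2 leaves 0.
Binding limit: min(0, 0) = 0.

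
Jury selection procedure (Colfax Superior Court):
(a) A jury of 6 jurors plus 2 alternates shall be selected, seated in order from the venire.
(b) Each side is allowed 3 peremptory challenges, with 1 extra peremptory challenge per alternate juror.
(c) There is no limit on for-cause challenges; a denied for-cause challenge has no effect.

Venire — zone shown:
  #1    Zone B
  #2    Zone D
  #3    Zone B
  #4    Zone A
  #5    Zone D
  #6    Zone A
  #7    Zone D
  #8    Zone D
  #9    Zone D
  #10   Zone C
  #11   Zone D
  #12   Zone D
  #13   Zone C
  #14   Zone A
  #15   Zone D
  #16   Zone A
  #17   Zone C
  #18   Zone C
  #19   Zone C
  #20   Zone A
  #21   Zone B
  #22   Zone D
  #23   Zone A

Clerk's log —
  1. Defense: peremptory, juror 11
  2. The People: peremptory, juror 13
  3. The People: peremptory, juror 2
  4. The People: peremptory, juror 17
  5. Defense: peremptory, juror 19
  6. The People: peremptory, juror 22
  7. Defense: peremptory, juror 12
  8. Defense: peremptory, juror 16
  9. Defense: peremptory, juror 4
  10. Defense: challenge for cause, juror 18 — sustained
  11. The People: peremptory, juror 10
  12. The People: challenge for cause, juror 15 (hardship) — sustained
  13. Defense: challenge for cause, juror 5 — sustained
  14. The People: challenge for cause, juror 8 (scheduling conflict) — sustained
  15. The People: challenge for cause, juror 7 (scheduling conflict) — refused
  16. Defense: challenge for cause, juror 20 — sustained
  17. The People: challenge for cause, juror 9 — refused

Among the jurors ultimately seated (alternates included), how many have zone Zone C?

Removed: #2, #4, #5, #8, #10, #11, #12, #13, #15, #16, #17, #18, #19, #20, #22.
Seated (8 incl. alternates): #1, #3, #6, #7, #9, #14, #21, #23.
None of those are in Zone C → 0.

0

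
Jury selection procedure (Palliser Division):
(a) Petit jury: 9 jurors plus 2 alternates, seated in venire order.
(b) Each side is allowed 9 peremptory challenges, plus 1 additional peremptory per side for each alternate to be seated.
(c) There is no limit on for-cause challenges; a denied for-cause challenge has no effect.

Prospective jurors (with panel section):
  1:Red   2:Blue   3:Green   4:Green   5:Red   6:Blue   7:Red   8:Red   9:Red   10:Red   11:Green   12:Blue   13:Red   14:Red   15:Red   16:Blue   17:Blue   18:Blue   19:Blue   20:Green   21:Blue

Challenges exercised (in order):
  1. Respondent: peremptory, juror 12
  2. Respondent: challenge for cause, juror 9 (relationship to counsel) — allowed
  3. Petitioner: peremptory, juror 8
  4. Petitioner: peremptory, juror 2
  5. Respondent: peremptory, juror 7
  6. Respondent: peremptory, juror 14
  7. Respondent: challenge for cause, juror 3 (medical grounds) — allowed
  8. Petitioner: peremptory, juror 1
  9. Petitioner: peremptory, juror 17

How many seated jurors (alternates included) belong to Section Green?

Removed: #1, #2, #3, #7, #8, #9, #12, #14, #17.
Seated (11 incl. alternates): #4, #5, #6, #10, #11, #13, #15, #16, #18, #19, #20.
Of those, in Section Green: #4, #11, #20 → 3.

3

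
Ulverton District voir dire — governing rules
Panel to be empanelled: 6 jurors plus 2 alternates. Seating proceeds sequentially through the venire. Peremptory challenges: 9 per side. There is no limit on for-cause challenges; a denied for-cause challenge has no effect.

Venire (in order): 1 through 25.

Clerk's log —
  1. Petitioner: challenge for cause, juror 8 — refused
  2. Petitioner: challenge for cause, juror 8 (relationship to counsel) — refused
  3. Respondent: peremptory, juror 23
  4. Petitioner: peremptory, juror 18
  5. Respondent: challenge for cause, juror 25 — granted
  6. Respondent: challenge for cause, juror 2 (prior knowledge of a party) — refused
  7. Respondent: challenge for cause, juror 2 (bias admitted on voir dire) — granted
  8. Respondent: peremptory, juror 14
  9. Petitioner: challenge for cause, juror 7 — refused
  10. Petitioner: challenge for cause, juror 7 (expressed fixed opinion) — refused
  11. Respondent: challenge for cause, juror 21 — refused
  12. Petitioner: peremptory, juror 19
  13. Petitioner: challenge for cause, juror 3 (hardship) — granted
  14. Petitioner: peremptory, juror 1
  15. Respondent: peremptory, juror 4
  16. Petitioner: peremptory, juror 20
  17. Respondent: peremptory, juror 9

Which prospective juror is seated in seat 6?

Removed: #1, #2, #3, #4, #9, #14, #18, #19, #20, #23, #25. (#7, #8, #21 stay — for-cause denied.)
Filling seats in venire order through position 6: #5, #6, #7, #8, #10, #11.
So seat 6 is #11.

11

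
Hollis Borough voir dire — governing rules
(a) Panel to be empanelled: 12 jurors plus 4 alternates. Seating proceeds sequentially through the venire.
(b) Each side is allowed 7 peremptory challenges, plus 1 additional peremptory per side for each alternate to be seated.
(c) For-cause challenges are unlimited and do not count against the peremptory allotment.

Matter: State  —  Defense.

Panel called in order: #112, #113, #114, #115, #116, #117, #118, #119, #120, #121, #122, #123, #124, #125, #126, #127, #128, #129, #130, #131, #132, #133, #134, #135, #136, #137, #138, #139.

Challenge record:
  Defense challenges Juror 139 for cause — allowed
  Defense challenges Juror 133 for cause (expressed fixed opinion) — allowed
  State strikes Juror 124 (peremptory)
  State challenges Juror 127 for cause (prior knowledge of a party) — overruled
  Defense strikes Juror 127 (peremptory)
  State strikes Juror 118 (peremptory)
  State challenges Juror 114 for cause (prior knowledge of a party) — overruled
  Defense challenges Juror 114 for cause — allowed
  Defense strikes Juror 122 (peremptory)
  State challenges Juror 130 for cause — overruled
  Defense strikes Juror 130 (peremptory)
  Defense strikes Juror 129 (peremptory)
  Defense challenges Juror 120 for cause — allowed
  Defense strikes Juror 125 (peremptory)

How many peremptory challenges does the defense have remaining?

Defense allotment: 7 base + 1 × 4 alternates = 11.
Defense peremptories used: #127, #122, #130, #129, #125 — 5 (for-cause on #139, #133, #114, #120 don't count).
Remaining: 11 − 5 = 6.

6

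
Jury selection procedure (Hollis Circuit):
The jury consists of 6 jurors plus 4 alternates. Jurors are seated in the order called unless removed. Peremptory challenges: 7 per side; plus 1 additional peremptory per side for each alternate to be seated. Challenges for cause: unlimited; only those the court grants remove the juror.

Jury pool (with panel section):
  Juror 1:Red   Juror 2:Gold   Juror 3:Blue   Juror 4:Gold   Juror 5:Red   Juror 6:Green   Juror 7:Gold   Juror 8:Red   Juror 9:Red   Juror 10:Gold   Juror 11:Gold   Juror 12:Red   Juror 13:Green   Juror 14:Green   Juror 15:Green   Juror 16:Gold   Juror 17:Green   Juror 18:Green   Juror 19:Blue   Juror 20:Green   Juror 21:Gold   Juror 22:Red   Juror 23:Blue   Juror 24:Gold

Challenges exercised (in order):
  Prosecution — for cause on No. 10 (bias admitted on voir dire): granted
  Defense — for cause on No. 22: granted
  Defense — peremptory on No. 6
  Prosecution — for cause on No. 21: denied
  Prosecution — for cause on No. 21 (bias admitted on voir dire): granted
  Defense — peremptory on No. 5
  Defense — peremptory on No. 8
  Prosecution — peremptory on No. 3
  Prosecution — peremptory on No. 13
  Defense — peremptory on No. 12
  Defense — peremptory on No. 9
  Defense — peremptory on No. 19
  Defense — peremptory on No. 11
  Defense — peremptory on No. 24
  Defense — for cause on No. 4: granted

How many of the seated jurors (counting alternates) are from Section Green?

5

Removed: #3, #4, #5, #6, #8, #9, #10, #11, #12, #13, #19, #21, #22, #24.
Seated (10 incl. alternates): #1, #2, #7, #14, #15, #16, #17, #18, #20, #23.
Of those, in Section Green: #14, #15, #17, #18, #20 → 5.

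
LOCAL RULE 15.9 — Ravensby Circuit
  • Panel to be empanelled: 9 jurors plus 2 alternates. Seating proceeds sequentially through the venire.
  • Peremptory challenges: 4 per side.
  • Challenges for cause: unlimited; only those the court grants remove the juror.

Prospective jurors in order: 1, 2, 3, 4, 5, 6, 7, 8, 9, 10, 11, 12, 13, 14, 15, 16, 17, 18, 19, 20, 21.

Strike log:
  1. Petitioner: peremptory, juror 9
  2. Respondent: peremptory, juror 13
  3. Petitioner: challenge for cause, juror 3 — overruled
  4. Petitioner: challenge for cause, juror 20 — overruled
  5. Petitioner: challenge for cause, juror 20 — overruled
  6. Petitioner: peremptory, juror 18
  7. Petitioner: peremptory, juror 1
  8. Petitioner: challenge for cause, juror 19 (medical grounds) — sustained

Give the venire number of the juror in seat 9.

Removed: #1, #9, #13, #18, #19. (#3, #20 stay — for-cause denied.)
Seating in order: seats 1–9 → #2, #3, #4, #5, #6, #7, #8, #10, #11; alternates → #12, #14.
So seat 9 is #11.

11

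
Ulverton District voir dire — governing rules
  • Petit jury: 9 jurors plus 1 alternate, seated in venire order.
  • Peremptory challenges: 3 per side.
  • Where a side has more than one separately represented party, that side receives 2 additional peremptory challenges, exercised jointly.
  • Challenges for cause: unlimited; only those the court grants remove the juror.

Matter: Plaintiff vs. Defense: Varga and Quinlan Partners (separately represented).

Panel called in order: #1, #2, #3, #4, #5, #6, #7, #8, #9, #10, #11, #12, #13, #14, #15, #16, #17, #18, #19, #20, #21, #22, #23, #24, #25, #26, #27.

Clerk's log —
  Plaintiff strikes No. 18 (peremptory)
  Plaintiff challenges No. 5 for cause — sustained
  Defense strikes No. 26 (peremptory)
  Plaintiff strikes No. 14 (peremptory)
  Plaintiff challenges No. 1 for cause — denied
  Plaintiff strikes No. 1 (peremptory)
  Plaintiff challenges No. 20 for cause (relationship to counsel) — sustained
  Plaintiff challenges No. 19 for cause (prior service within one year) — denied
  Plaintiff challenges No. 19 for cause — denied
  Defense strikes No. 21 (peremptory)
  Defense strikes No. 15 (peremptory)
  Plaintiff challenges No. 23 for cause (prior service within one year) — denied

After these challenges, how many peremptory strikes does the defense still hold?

2

Defense allotment: 3 base + 2 multi-party = 5.
Defense peremptories used: #26, #21, #15 — 3.
Remaining: 5 − 3 = 2.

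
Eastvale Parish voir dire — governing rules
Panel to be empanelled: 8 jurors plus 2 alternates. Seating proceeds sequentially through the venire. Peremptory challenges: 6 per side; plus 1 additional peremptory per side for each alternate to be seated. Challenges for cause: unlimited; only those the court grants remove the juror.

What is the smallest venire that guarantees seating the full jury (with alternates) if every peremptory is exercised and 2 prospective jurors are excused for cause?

Seats to fill: 8 + 2 alternates = 10.
Peremptories: 6 + 1×2 = 8 per side × 2 sides = 16.
For-cause removals: 2.
Minimum venire: 10 + 16 + 2 = 28.

28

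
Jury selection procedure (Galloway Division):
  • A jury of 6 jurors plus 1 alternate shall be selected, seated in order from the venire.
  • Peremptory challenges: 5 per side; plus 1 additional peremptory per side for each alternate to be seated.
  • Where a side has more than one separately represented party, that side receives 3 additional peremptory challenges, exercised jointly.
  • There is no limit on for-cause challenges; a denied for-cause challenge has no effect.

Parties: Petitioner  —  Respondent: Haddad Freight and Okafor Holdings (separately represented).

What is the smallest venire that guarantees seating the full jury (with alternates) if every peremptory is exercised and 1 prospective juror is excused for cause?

Seats to fill: 6 + 1 alternates = 7.
Peremptories — Petitioner: 5 + 1×1 = 6; Respondent: 5 + 1×1 + 3 = 9; total 15.
For-cause removals: 1.
Minimum venire: 7 + 15 + 1 = 23.

23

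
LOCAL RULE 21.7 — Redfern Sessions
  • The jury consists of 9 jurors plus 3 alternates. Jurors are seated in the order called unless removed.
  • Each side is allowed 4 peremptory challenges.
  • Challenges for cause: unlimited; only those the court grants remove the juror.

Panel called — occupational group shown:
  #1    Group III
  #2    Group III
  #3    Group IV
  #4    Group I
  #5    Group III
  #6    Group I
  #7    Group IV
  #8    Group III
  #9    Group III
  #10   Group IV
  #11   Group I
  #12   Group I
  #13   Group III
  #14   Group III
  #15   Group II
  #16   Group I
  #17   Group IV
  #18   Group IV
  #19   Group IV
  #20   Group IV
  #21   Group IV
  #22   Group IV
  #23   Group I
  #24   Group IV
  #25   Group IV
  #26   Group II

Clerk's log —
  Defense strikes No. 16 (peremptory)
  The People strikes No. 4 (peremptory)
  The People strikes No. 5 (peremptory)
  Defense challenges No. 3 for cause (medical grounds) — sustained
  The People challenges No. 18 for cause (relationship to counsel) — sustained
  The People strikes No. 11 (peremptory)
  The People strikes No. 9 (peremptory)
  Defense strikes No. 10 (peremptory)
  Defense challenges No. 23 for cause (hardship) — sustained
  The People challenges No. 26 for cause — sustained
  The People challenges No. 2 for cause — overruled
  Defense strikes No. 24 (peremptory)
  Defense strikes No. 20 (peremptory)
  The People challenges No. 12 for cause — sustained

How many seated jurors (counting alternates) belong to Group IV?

Removed: #3, #4, #5, #9, #10, #11, #12, #16, #18, #20, #23, #24, #26.
Seated (12 incl. alternates): #1, #2, #6, #7, #8, #13, #14, #15, #17, #19, #21, #22.
Of those, in Group IV: #7, #17, #19, #21, #22 → 5.

5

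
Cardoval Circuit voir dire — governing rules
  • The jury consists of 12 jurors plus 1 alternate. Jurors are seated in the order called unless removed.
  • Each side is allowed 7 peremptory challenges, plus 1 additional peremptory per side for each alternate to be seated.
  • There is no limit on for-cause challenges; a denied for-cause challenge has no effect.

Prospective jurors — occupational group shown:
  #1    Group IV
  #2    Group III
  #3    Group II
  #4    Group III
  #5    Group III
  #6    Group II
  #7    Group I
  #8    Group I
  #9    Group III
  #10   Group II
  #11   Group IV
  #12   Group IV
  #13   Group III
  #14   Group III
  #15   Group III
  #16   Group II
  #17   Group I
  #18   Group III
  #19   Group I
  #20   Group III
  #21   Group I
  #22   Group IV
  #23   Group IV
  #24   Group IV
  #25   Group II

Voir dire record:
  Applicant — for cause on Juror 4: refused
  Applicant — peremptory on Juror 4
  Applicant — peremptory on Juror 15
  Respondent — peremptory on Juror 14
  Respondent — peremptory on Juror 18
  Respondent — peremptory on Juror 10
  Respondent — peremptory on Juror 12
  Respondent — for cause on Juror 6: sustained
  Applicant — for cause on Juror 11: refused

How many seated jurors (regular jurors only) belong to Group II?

Removed: #4, #6, #10, #12, #14, #15, #18.
Seated jurors 1–12: #1, #2, #3, #5, #7, #8, #9, #11, #13, #16, #17, #19 (alternates #20 not counted).
Of those, in Group II: #3, #16 → 2.

2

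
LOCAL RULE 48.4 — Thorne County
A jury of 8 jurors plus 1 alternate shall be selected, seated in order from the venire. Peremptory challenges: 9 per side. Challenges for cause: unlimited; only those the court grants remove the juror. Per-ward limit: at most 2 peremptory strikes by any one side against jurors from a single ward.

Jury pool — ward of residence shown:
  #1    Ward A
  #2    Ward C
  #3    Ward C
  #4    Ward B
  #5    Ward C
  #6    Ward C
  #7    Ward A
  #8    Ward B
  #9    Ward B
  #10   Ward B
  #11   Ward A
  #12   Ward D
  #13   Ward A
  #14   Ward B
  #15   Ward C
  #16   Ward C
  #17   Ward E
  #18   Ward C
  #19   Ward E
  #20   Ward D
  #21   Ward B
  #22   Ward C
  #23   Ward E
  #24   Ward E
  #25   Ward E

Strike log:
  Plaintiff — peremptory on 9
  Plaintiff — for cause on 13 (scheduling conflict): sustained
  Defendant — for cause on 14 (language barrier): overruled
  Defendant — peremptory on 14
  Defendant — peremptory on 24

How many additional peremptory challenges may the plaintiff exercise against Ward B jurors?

Plaintiff peremptories so far: #9 — 1 of 9 used, 8 left overall.
Against Ward B: #9 — 1 used; per-ward cap 2 leaves 1.
Binding limit: min(8, 1) = 1.

1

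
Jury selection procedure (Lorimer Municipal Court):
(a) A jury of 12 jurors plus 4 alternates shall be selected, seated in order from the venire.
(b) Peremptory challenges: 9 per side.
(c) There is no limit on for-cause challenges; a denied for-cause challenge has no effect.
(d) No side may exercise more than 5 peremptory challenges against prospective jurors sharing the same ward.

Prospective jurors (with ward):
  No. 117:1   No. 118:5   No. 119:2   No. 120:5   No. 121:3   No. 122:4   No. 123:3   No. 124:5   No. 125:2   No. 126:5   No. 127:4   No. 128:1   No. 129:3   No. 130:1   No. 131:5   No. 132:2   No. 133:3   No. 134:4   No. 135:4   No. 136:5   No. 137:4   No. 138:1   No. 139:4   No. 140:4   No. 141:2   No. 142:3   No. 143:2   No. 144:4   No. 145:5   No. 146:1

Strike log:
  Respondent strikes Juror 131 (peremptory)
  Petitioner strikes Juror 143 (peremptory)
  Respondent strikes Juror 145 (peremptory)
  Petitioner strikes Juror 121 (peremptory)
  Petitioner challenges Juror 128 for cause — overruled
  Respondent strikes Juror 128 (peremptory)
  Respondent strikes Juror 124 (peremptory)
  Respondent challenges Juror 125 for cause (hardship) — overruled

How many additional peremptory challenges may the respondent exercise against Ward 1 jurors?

4

Respondent peremptories so far: #131, #145, #128, #124 — 4 of 9 used, 5 left overall.
Against Ward 1: #128 — 1 used; per-ward cap 5 leaves 4.
Binding limit: min(5, 4) = 4.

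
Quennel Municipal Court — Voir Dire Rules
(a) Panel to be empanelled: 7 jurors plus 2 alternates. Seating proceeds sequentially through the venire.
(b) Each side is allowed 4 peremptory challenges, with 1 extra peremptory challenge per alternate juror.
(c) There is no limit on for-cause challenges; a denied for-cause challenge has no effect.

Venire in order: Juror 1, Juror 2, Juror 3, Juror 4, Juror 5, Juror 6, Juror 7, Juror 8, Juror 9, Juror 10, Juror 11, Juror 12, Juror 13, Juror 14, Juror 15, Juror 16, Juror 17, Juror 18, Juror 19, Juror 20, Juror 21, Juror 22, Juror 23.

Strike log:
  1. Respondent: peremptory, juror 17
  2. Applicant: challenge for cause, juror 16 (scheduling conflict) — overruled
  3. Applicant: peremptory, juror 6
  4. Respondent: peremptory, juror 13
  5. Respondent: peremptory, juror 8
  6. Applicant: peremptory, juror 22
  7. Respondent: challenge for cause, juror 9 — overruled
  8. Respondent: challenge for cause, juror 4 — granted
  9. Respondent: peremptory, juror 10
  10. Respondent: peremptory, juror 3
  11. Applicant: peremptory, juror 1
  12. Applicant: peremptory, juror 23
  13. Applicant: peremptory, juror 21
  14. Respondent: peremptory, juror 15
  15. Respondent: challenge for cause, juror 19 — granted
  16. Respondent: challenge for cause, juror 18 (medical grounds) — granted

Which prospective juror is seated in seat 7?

14

Removed: #1, #3, #4, #6, #8, #10, #13, #15, #17, #18, #19, #21, #22, #23. (#9, #16 stay — for-cause denied.)
Seating in order: seats 1–7 → #2, #5, #7, #9, #11, #12, #14; alternates → #16, #20.
So seat 7 is #14.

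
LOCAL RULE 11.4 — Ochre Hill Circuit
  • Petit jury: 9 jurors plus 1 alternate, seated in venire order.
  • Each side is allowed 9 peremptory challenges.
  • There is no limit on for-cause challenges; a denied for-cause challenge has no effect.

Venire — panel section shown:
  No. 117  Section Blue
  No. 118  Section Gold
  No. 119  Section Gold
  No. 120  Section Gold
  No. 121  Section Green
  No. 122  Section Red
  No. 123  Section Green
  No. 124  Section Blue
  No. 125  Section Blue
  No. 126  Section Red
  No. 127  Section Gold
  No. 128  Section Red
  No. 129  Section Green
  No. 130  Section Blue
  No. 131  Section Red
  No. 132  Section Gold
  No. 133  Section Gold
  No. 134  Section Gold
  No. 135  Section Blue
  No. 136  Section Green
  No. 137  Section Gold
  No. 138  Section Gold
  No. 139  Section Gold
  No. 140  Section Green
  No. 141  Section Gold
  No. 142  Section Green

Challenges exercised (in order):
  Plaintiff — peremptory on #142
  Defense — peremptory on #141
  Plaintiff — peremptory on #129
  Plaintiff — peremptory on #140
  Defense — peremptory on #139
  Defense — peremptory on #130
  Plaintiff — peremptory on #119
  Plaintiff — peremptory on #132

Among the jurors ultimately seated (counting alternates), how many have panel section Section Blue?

Removed: #119, #129, #130, #132, #139, #140, #141, #142.
Seated (10 incl. alternates): #117, #118, #120, #121, #122, #123, #124, #125, #126, #127.
Of those, in Section Blue: #117, #124, #125 → 3.

3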